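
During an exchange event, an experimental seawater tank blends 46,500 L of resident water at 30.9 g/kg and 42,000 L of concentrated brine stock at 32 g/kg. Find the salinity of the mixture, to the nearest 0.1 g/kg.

Salt balance:
salt = 46,500×30.9 + 42,000×32 = 1,436,850 + 1,344,000 = 2,780,850
volume = 46,500 + 42,000 = 88,500 L
S = 2,780,850 / 88,500 = 31.422 g/kg

31.4 g/kg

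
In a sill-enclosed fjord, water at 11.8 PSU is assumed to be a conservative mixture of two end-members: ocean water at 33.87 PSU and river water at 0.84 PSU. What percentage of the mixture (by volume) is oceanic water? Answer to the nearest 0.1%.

Let g be the oceanic fraction. Salt balance per unit volume:
g×33.87 + (1−g)×0.84 = 11.8
g = (11.8 − 0.84) / (33.87 − 0.84) = 10.96/33.03 = 0.3318

33.2%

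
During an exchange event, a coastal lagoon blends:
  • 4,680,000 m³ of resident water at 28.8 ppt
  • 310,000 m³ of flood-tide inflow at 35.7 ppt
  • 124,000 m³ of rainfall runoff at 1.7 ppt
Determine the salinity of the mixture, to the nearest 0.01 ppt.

28.56 ppt

Weighted by volume,
salt = 4,680,000×28.8 + 310,000×35.7 + 124,000×1.7 = 134,784,000 + 11,067,000 + 210,800 = 146,061,800
volume = 4,680,000 + 310,000 + 124,000 = 5,114,000 m³
S = 146,061,800 / 5,114,000 = 28.5612 ppt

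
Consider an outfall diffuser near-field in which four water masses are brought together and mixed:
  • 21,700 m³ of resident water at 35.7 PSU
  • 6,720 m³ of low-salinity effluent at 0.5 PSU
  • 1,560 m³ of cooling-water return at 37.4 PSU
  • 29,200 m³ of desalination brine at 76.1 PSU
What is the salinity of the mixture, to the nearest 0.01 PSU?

51.68 PSU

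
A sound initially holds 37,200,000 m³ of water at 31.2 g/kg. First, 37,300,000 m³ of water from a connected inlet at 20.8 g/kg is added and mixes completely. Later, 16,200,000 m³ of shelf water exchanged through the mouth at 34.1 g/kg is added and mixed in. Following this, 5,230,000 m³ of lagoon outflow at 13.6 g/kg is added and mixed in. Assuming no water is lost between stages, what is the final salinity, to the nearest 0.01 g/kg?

26.69 g/kg

Conserving salt mass:
Initial salt = 37,200,000×31.2 = 1,160,640,000
After stage 1: salt = 1,160,640,000 + 37,300,000×20.8 = 1,936,480,000; volume = 74,500,000 m³; S = 25.993 g/kg
After stage 2: salt = 1,936,480,000 + 16,200,000×34.1 = 2,488,900,000; volume = 90,700,000 m³; S = 27.441 g/kg
After stage 3: salt = 2,488,900,000 + 5,230,000×13.6 = 2,560,028,000; volume = 95,930,000 m³
S = 2,560,028,000 / 95,930,000 = 26.6864 g/kg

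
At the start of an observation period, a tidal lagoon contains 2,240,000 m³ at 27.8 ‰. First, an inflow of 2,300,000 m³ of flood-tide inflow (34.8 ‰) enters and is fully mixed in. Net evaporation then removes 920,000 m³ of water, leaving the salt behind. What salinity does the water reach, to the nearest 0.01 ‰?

39.31 ‰

After mixing: salt = 2,240,000×27.8 + 2,300,000×34.8 = 142,312,000; volume = 4,540,000 m³
After evaporation: salt unchanged = 142,312,000; volume = 4,540,000 − 920,000 = 3,620,000 m³
S = 142,312,000 / 3,620,000 = 39.3127 ‰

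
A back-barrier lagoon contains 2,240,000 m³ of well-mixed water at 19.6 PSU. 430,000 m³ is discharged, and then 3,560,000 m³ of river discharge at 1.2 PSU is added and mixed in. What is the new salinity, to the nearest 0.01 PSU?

Remaining after removal: 1,810,000 m³ at 19.6 PSU (salt = 35,476,000)
After addition: salt = 35,476,000 + 3,560,000×1.2 = 39,748,000; volume = 5,370,000 m³
S = 39,748,000 / 5,370,000 = 7.4019 PSU

7.40 PSU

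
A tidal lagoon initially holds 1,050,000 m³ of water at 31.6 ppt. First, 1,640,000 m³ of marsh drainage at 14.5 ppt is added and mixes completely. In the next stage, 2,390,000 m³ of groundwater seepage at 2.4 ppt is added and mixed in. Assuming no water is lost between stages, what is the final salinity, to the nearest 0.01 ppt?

Mass of salt is conserved:
Initial salt = 1,050,000×31.6 = 33,180,000
After stage 1: salt = 33,180,000 + 1,640,000×14.5 = 56,960,000; volume = 2,690,000 m³; S = 21.175 ppt
After stage 2: salt = 56,960,000 + 2,390,000×2.4 = 62,696,000; volume = 5,080,000 m³
S = 62,696,000 / 5,080,000 = 12.3417 ppt

12.34 ppt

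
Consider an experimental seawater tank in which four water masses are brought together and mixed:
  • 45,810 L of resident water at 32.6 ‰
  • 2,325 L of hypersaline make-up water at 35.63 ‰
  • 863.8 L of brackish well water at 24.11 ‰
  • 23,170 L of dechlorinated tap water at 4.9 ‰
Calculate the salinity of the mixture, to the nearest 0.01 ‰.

23.70 ‰

Weighted by volume,
salt = 45,810×32.6 + 2,325×35.63 + 863.8×24.11 + 23,170×4.9 = 1,493,406 + 82,839.75 + 20,826.218 + 113,533 = 1,710,604.968
volume = 45,810 + 2,325 + 863.8 + 23,170 = 72,168.8 L
S = 1,710,604.968 / 72,168.8 = 23.7028 ‰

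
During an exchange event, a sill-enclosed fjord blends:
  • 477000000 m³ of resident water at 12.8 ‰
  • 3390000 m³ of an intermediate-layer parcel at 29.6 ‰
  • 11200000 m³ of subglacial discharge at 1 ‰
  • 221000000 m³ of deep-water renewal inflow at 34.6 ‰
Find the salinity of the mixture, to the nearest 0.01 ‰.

19.46 ‰

Weighted by volume,
salt = 477,000,000×12.8 + 3,390,000×29.6 + 11,200,000×1 + 221,000,000×34.6 = 6,105,600,000 + 100,344,000 + 11,200,000 + 7,646,600,000 = 13,863,744,000
volume = 477,000,000 + 3,390,000 + 11,200,000 + 221,000,000 = 712,590,000 m³
S = 13,863,744,000 / 712,590,000 = 19.4554 ‰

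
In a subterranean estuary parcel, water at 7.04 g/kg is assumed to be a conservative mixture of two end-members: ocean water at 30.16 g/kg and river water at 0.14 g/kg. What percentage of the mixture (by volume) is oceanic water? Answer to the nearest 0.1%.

Let g be the oceanic fraction. Salt balance per unit volume:
g×30.16 + (1−g)×0.14 = 7.04
g = (7.04 − 0.14) / (30.16 − 0.14) = 6.9/30.02 = 0.2298

23.0%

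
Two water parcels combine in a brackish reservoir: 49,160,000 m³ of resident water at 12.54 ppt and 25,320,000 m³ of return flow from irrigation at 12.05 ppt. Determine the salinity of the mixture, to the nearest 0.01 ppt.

Total salt / total volume:
salt = 49,160,000×12.54 + 25,320,000×12.05 = 616,466,400 + 305,106,000 = 921,572,400
volume = 49,160,000 + 25,320,000 = 74,480,000 m³
S = 921,572,400 / 74,480,000 = 12.3734 ppt

12.37 ppt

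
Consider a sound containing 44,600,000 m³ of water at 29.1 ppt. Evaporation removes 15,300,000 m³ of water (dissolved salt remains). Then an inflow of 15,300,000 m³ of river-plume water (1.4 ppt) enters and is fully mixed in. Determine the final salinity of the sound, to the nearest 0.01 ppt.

After evaporation: salt = 44,600,000×29.1 = 1,297,860,000; volume = 44,600,000 − 15,300,000 = 29,300,000 m³
After mixing: salt = 1,297,860,000 + 15,300,000×1.4 = 1,319,280,000; volume = 29,300,000 + 15,300,000 = 44,600,000 m³
S = 1,319,280,000 / 44,600,000 = 29.5803 ppt

29.58 ppt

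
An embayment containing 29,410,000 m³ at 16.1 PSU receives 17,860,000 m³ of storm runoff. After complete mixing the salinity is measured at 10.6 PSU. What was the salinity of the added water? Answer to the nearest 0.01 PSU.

Salt balance: 29,410,000×16.1 + 17,860,000×S = 47,270,000×10.6
473,501,000 + 17,860,000·S = 501,062,000
S = (501,062,000 − 473,501,000) / 17,860,000 = 1.5432 PSU

1.54 PSU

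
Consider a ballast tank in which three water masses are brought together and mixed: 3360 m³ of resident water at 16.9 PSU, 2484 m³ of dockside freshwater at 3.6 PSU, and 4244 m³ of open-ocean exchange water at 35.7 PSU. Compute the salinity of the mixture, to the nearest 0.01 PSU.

Total salt / total volume:
salt = 3,360×16.9 + 2,484×3.6 + 4,244×35.7 = 56,784 + 8,942.4 + 151,510.8 = 217,237.2
volume = 3,360 + 2,484 + 4,244 = 10,088 m³
S = 217,237.2 / 10,088 = 21.5342 PSU

21.53 PSU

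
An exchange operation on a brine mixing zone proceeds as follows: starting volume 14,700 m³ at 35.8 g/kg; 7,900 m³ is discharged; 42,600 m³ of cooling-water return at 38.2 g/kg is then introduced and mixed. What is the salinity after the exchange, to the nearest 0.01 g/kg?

Remaining after removal: 6,800 m³ at 35.8 g/kg (salt = 243,440)
After addition: salt = 243,440 + 42,600×38.2 = 1,870,760; volume = 49,400 m³
S = 1,870,760 / 49,400 = 37.8696 g/kg

37.87 g/kg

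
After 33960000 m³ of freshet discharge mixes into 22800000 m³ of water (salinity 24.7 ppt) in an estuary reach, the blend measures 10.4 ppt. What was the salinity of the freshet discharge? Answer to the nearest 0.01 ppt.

Salt balance: 22,800,000×24.7 + 33,960,000×S = 56,760,000×10.4
563,160,000 + 33,960,000·S = 590,304,000
S = (590,304,000 − 563,160,000) / 33,960,000 = 0.7993 ppt

0.80 ppt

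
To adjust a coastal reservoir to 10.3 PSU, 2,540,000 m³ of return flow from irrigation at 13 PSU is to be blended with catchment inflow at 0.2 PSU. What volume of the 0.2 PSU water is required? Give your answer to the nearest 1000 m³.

679000 m³

Salt balance: 2,540,000×13 + V×0.2 = (2,540,000+V)×10.3
33,020,000 + 0.2V = 26,162,000 + 10.3V
6,858,000 = 10.1V
V = 679,009.9 m³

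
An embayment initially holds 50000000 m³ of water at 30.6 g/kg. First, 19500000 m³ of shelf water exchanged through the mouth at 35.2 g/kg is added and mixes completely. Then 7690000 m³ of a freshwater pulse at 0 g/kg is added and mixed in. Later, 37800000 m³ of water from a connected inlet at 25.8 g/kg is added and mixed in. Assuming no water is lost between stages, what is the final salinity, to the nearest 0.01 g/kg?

27.76 g/kg

By conservation of dissolved salt,
Initial salt = 50,000,000×30.6 = 1,530,000,000
After stage 1: salt = 1,530,000,000 + 19,500,000×35.2 = 2,216,400,000; volume = 69,500,000 m³; S = 31.891 g/kg
After stage 2: salt = 2,216,400,000 + 7,690,000×0 = 2,216,400,000; volume = 77,190,000 m³; S = 28.714 g/kg
After stage 3: salt = 2,216,400,000 + 37,800,000×25.8 = 3,191,640,000; volume = 114,990,000 m³
S = 3,191,640,000 / 114,990,000 = 27.7558 g/kg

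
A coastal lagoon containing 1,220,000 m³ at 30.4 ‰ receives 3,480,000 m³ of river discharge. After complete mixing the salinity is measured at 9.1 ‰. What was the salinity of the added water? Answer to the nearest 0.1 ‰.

1.6 ‰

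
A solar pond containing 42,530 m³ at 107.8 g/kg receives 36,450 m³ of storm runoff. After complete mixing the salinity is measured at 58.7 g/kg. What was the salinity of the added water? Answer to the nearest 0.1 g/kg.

1.4 g/kg

Salt balance: 42,530×107.8 + 36,450×S = 78,980×58.7
4,584,734 + 36,450·S = 4,636,126
S = (4,636,126 − 4,584,734) / 36,450 = 1.4099 g/kg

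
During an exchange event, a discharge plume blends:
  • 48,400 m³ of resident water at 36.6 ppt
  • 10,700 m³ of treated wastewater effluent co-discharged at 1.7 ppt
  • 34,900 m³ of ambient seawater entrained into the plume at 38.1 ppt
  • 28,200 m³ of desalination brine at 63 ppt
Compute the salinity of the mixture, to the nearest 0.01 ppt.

40.06 ppt

Total salt / total volume:
salt = 48,400×36.6 + 10,700×1.7 + 34,900×38.1 + 28,200×63 = 1,771,440 + 18,190 + 1,329,690 + 1,776,600 = 4,895,920
volume = 48,400 + 10,700 + 34,900 + 28,200 = 122,200 m³
S = 4,895,920 / 122,200 = 40.0648 ppt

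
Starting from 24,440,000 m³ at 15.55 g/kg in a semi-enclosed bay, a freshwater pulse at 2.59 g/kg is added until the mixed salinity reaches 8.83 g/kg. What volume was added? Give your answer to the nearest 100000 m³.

Salt balance: 24,440,000×15.55 + V×2.59 = (24,440,000+V)×8.83
380,042,000 + 2.59V = 215,805,200 + 8.83V
164,236,800 = 6.24V
V = 26,320,000 m³

26300000 m³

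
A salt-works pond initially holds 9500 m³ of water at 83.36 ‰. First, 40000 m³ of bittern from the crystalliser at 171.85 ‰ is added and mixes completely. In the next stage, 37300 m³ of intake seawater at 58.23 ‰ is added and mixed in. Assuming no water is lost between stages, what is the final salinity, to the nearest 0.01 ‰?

113.34 ‰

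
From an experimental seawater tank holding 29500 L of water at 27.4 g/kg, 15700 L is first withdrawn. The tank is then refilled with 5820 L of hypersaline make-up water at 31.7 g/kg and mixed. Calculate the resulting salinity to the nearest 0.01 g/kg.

28.68 g/kg

Remaining after removal: 13,800 L at 27.4 g/kg (salt = 378,120)
After addition: salt = 378,120 + 5,820×31.7 = 562,614; volume = 19,620 L
S = 562,614 / 19,620 = 28.6755 g/kg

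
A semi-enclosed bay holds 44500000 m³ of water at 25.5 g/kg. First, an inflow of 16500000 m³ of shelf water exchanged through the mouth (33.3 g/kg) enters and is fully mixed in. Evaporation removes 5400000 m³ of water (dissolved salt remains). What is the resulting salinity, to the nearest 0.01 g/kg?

After mixing: salt = 44,500,000×25.5 + 16,500,000×33.3 = 1,684,200,000; volume = 61,000,000 m³
After evaporation: salt unchanged = 1,684,200,000; volume = 61,000,000 − 5,400,000 = 55,600,000 m³
S = 1,684,200,000 / 55,600,000 = 30.2914 g/kg

30.29 g/kg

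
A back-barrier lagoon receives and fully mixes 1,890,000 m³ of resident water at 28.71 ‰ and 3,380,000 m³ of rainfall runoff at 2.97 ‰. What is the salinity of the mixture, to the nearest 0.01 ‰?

Conserving salt mass:
salt = 1,890,000×28.71 + 3,380,000×2.97 = 54,261,900 + 10,038,600 = 64,300,500
volume = 1,890,000 + 3,380,000 = 5,270,000 m³
S = 64,300,500 / 5,270,000 = 12.2012 ‰

12.20 ‰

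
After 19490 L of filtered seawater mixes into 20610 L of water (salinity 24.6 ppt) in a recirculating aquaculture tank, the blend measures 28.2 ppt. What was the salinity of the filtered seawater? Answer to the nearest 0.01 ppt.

32.01 ppt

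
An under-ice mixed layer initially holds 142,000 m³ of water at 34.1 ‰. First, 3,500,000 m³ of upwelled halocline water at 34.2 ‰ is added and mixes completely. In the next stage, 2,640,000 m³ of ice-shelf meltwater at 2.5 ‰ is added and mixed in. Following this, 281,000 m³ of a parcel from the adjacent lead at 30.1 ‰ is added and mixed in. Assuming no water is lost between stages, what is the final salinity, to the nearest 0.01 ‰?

21.27 ‰

Total salt / total volume:
Initial salt = 142,000×34.1 = 4,842,200
After stage 1: salt = 4,842,200 + 3,500,000×34.2 = 124,542,200; volume = 3,642,000 m³; S = 34.196 ‰
After stage 2: salt = 124,542,200 + 2,640,000×2.5 = 131,142,200; volume = 6,282,000 m³; S = 20.876 ‰
After stage 3: salt = 131,142,200 + 281,000×30.1 = 139,600,300; volume = 6,563,000 m³
S = 139,600,300 / 6,563,000 = 21.2708 ‰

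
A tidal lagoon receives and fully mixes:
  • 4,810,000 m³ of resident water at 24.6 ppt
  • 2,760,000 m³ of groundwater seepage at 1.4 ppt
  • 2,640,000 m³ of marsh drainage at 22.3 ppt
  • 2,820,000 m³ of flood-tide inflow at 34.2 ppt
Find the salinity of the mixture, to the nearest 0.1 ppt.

21.3 ppt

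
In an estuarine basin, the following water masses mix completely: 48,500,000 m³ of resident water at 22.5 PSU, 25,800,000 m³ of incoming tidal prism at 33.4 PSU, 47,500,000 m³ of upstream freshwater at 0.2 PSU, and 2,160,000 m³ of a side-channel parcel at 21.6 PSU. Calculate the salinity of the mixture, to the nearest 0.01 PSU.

Weighted by volume,
salt = 48,500,000×22.5 + 25,800,000×33.4 + 47,500,000×0.2 + 2,160,000×21.6 = 1,091,250,000 + 861,720,000 + 9,500,000 + 46,656,000 = 2,009,126,000
volume = 48,500,000 + 25,800,000 + 47,500,000 + 2,160,000 = 123,960,000 m³
S = 2,009,126,000 / 123,960,000 = 16.2079 PSU

16.21 PSU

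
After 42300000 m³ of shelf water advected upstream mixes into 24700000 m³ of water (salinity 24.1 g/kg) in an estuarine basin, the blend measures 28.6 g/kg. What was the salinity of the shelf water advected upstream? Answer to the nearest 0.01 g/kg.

Salt balance: 24,700,000×24.1 + 42,300,000×S = 67,000,000×28.6
595,270,000 + 42,300,000·S = 1,916,200,000
S = (1,916,200,000 − 595,270,000) / 42,300,000 = 31.2277 g/kg

31.23 g/kg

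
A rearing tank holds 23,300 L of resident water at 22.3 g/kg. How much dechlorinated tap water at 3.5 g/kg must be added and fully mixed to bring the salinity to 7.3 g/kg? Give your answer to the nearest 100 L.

Salt balance: 23,300×22.3 + V×3.5 = (23,300+V)×7.3
519,590 + 3.5V = 170,090 + 7.3V
349,500 = 3.8V
V = 91,973.68 L

92000 L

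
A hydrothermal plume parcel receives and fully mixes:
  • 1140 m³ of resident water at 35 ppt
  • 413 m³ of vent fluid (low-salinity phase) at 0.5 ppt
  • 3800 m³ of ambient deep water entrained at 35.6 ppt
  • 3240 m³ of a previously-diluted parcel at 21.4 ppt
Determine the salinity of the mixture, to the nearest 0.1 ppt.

Conserving salt mass:
salt = 1,140×35 + 413×0.5 + 3,800×35.6 + 3,240×21.4 = 39,900 + 206.5 + 135,280 + 69,336 = 244,722.5
volume = 1,140 + 413 + 3,800 + 3,240 = 8,593 m³
S = 244,722.5 / 8,593 = 28.479 ppt

28.5 ppt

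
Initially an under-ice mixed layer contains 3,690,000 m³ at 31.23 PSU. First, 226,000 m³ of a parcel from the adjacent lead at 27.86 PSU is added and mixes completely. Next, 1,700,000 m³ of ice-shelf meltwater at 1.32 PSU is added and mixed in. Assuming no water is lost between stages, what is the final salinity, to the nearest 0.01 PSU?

Salt balance:
Initial salt = 3,690,000×31.23 = 115,238,700
After stage 1: salt = 115,238,700 + 226,000×27.86 = 121,535,060; volume = 3,916,000 m³; S = 31.036 PSU
After stage 2: salt = 121,535,060 + 1,700,000×1.32 = 123,779,060; volume = 5,616,000 m³
S = 123,779,060 / 5,616,000 = 22.0404 PSU

22.04 PSU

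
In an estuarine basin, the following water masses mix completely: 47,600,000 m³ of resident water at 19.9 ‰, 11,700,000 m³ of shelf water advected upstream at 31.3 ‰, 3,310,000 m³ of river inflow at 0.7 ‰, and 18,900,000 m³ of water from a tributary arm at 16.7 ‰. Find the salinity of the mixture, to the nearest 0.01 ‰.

Total salt / total volume:
salt = 47,600,000×19.9 + 11,700,000×31.3 + 3,310,000×0.7 + 18,900,000×16.7 = 947,240,000 + 366,210,000 + 2,317,000 + 315,630,000 = 1,631,397,000
volume = 47,600,000 + 11,700,000 + 3,310,000 + 18,900,000 = 81,510,000 m³
S = 1,631,397,000 / 81,510,000 = 20.0147 ‰

20.01 ‰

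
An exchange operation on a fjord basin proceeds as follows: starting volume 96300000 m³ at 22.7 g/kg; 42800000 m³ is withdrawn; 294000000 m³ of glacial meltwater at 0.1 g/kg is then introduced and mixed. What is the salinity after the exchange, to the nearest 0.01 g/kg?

3.58 g/kg

Remaining after removal: 53,500,000 m³ at 22.7 g/kg (salt = 1,214,450,000)
After addition: salt = 1,214,450,000 + 294,000,000×0.1 = 1,243,850,000; volume = 347,500,000 m³
S = 1,243,850,000 / 347,500,000 = 3.5794 g/kg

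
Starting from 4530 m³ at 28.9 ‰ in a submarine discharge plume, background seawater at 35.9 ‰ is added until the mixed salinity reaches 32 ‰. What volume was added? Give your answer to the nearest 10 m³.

Salt balance: 4,530×28.9 + V×35.9 = (4,530+V)×32
130,917 + 35.9V = 144,960 + 32V
14,043 = 3.9V
V = 3,600.77 m³

3600 m³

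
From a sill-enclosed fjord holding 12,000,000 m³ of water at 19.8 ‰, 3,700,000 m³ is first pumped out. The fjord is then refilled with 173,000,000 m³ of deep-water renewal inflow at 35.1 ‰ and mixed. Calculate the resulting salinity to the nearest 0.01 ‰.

34.40 ‰

Remaining after removal: 8,300,000 m³ at 19.8 ‰ (salt = 164,340,000)
After addition: salt = 164,340,000 + 173,000,000×35.1 = 6,236,640,000; volume = 181,300,000 m³
S = 6,236,640,000 / 181,300,000 = 34.3996 ‰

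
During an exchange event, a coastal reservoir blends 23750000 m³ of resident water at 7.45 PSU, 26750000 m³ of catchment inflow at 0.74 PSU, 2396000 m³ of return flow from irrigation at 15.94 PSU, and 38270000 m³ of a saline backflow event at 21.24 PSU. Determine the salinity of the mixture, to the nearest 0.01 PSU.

11.49 PSU

Salt balance:
salt = 23,750,000×7.45 + 26,750,000×0.74 + 2,396,000×15.94 + 38,270,000×21.24 = 176,937,500 + 19,795,000 + 38,192,240 + 812,854,800 = 1,047,779,540
volume = 23,750,000 + 26,750,000 + 2,396,000 + 38,270,000 = 91,166,000 m³
S = 1,047,779,540 / 91,166,000 = 11.4931 PSU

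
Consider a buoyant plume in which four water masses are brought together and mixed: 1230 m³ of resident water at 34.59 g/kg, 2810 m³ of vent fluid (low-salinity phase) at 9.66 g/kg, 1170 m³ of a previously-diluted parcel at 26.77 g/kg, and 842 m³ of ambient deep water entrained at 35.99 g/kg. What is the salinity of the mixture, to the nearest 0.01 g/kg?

Conserving salt mass:
salt = 1,230×34.59 + 2,810×9.66 + 1,170×26.77 + 842×35.99 = 42,545.7 + 27,144.6 + 31,320.9 + 30,303.58 = 131,314.78
volume = 1,230 + 2,810 + 1,170 + 842 = 6,052 m³
S = 131,314.78 / 6,052 = 21.6977 g/kg

21.70 g/kg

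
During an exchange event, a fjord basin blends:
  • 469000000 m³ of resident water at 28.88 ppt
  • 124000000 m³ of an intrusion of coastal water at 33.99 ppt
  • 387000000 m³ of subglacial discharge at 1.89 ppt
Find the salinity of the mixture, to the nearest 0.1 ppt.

Mass of salt is conserved:
salt = 469,000,000×28.88 + 124,000,000×33.99 + 387,000,000×1.89 = 13,544,720,000 + 4,214,760,000 + 731,430,000 = 18,490,910,000
volume = 469,000,000 + 124,000,000 + 387,000,000 = 980,000,000 m³
S = 18,490,910,000 / 980,000,000 = 18.868 ppt

18.9 ppt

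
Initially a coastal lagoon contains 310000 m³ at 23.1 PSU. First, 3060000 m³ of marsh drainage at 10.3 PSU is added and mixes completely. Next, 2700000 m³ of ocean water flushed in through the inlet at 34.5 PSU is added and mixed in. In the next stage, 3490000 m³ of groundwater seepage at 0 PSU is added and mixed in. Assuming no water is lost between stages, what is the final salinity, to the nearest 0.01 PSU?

Total salt / total volume:
Initial salt = 310,000×23.1 = 7,161,000
After stage 1: salt = 7,161,000 + 3,060,000×10.3 = 38,679,000; volume = 3,370,000 m³; S = 11.477 PSU
After stage 2: salt = 38,679,000 + 2,700,000×34.5 = 131,829,000; volume = 6,070,000 m³; S = 21.718 PSU
After stage 3: salt = 131,829,000 + 3,490,000×0 = 131,829,000; volume = 9,560,000 m³
S = 131,829,000 / 9,560,000 = 13.7896 PSU

13.79 PSU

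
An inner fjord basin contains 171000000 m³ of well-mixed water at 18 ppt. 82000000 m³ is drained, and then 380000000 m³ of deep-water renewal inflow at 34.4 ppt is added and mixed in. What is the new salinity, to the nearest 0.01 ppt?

Remaining after removal: 89,000,000 m³ at 18 ppt (salt = 1,602,000,000)
After addition: salt = 1,602,000,000 + 380,000,000×34.4 = 14,674,000,000; volume = 469,000,000 m³
S = 14,674,000,000 / 469,000,000 = 31.2878 ppt

31.29 ppt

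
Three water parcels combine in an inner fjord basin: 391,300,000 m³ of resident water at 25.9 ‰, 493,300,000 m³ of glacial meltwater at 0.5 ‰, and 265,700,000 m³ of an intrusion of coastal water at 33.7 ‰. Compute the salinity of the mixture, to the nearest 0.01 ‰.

16.81 ‰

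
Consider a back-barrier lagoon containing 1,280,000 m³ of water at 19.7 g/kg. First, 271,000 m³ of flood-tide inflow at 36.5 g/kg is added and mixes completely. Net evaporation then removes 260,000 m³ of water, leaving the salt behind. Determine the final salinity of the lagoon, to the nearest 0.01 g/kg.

27.19 g/kg

After mixing: salt = 1,280,000×19.7 + 271,000×36.5 = 35,107,500; volume = 1,551,000 m³
After evaporation: salt unchanged = 35,107,500; volume = 1,551,000 − 260,000 = 1,291,000 m³
S = 35,107,500 / 1,291,000 = 27.194 g/kg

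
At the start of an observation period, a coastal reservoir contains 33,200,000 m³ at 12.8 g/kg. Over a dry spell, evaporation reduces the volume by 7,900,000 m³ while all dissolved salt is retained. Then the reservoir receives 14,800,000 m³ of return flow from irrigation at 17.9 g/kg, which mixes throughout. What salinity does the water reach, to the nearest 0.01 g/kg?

After evaporation: salt = 33,200,000×12.8 = 424,960,000; volume = 33,200,000 − 7,900,000 = 25,300,000 m³
After mixing: salt = 424,960,000 + 14,800,000×17.9 = 689,880,000; volume = 25,300,000 + 14,800,000 = 40,100,000 m³
S = 689,880,000 / 40,100,000 = 17.204 g/kg

17.20 g/kg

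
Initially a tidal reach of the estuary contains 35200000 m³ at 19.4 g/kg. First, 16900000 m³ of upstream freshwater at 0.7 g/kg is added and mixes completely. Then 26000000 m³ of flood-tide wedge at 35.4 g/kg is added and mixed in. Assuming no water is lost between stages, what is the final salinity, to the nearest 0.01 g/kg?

20.68 g/kg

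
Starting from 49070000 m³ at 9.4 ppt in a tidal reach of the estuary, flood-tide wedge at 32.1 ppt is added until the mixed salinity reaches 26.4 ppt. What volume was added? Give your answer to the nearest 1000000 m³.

146000000 m³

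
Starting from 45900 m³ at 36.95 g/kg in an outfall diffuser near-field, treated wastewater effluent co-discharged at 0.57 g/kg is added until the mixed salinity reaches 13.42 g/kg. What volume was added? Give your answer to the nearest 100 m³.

Salt balance: 45,900×36.95 + V×0.57 = (45,900+V)×13.42
1,696,005 + 0.57V = 615,978 + 13.42V
1,080,027 = 12.85V
V = 84,048.79 m³

84000 m³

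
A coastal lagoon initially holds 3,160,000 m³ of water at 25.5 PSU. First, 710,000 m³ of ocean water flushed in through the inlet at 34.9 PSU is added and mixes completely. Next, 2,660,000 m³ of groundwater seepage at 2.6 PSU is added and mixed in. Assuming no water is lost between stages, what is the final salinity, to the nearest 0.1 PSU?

Weighted by volume,
Initial salt = 3,160,000×25.5 = 80,580,000
After stage 1: salt = 80,580,000 + 710,000×34.9 = 105,359,000; volume = 3,870,000 m³; S = 27.225 PSU
After stage 2: salt = 105,359,000 + 2,660,000×2.6 = 112,275,000; volume = 6,530,000 m³
S = 112,275,000 / 6,530,000 = 17.1937 PSU

17.2 PSU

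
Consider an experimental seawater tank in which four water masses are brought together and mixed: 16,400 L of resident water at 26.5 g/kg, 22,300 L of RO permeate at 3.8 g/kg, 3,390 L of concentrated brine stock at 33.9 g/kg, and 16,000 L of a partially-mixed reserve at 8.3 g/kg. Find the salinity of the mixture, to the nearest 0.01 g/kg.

Total salt / total volume:
salt = 16,400×26.5 + 22,300×3.8 + 3,390×33.9 + 16,000×8.3 = 434,600 + 84,740 + 114,921 + 132,800 = 767,061
volume = 16,400 + 22,300 + 3,390 + 16,000 = 58,090 L
S = 767,061 / 58,090 = 13.2047 g/kg

13.20 g/kg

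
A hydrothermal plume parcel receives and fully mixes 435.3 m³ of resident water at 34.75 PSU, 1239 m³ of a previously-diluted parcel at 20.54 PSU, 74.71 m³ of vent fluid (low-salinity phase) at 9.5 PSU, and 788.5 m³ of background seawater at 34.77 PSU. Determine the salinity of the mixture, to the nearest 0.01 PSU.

Conserving salt mass:
salt = 435.3×34.75 + 1,239×20.54 + 74.71×9.5 + 788.5×34.77 = 15,126.675 + 25,449.06 + 709.745 + 27,416.145 = 68,701.625
volume = 435.3 + 1,239 + 74.71 + 788.5 = 2,537.51 m³
S = 68,701.625 / 2,537.51 = 27.0744 PSU

27.07 PSU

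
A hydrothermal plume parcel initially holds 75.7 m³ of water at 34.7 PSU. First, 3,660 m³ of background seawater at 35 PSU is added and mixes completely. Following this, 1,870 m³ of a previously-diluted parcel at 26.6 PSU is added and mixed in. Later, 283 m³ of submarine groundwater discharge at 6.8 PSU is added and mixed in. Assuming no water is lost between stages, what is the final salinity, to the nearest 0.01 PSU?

30.97 PSU

Salt balance:
Initial salt = 75.7×34.7 = 2,626.79
After stage 1: salt = 2,626.79 + 3,660×35 = 130,726.79; volume = 3,735.7 m³; S = 34.994 PSU
After stage 2: salt = 130,726.79 + 1,870×26.6 = 180,468.79; volume = 5,605.7 m³; S = 32.194 PSU
After stage 3: salt = 180,468.79 + 283×6.8 = 182,393.19; volume = 5,888.7 m³
S = 182,393.19 / 5,888.7 = 30.9734 PSU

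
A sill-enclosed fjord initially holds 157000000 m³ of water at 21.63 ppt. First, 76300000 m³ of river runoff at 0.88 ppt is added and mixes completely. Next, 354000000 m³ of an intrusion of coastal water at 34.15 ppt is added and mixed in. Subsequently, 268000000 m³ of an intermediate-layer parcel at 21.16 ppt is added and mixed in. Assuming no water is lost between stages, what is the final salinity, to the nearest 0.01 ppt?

Total salt / total volume:
Initial salt = 157,000,000×21.63 = 3,395,910,000
After stage 1: salt = 3,395,910,000 + 76,300,000×0.88 = 3,463,054,000; volume = 233,300,000 m³; S = 14.844 ppt
After stage 2: salt = 3,463,054,000 + 354,000,000×34.15 = 15,552,154,000; volume = 587,300,000 m³; S = 26.481 ppt
After stage 3: salt = 15,552,154,000 + 268,000,000×21.16 = 21,223,034,000; volume = 855,300,000 m³
S = 21,223,034,000 / 855,300,000 = 24.8136 ppt

24.81 ppt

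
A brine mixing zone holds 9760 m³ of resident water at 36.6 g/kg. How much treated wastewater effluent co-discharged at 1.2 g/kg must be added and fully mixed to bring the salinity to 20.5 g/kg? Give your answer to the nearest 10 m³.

Salt balance: 9,760×36.6 + V×1.2 = (9,760+V)×20.5
357,216 + 1.2V = 200,080 + 20.5V
157,136 = 19.3V
V = 8,141.76 m³

8140 m³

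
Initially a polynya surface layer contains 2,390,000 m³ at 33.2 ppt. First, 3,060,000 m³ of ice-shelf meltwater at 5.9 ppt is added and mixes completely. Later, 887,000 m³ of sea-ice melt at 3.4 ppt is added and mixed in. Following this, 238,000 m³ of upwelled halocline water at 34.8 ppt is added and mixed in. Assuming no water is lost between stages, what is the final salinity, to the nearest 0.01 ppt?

16.53 ppt

By conservation of dissolved salt,
Initial salt = 2,390,000×33.2 = 79,348,000
After stage 1: salt = 79,348,000 + 3,060,000×5.9 = 97,402,000; volume = 5,450,000 m³; S = 17.872 ppt
After stage 2: salt = 97,402,000 + 887,000×3.4 = 100,417,800; volume = 6,337,000 m³; S = 15.846 ppt
After stage 3: salt = 100,417,800 + 238,000×34.8 = 108,700,200; volume = 6,575,000 m³
S = 108,700,200 / 6,575,000 = 16.5323 ppt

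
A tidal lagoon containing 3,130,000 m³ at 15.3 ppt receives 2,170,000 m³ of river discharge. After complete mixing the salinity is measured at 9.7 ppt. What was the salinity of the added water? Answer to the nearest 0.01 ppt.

1.62 ppt

Salt balance: 3,130,000×15.3 + 2,170,000×S = 5,300,000×9.7
47,889,000 + 2,170,000·S = 51,410,000
S = (51,410,000 − 47,889,000) / 2,170,000 = 1.6226 ppt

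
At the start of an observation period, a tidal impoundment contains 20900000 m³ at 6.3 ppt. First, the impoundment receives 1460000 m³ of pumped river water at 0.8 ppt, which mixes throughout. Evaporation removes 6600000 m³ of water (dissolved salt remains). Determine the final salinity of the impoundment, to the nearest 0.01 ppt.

8.43 ppt

After mixing: salt = 20,900,000×6.3 + 1,460,000×0.8 = 132,838,000; volume = 22,360,000 m³
After evaporation: salt unchanged = 132,838,000; volume = 22,360,000 − 6,600,000 = 15,760,000 m³
S = 132,838,000 / 15,760,000 = 8.4288 ppt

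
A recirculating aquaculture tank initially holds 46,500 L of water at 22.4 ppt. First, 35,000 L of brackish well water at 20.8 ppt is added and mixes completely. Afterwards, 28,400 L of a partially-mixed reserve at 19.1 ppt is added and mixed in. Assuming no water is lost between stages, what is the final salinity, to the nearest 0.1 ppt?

By conservation of dissolved salt,
Initial salt = 46,500×22.4 = 1,041,600
After stage 1: salt = 1,041,600 + 35,000×20.8 = 1,769,600; volume = 81,500 L; S = 21.713 ppt
After stage 2: salt = 1,769,600 + 28,400×19.1 = 2,312,040; volume = 109,900 L
S = 2,312,040 / 109,900 = 21.0377 ppt

21.0 ppt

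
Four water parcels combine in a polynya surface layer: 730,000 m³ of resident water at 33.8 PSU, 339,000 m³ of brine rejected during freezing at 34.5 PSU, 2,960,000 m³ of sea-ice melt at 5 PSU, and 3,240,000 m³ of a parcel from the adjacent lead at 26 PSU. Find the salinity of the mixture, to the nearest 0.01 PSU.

18.63 PSU

By conservation of dissolved salt,
salt = 730,000×33.8 + 339,000×34.5 + 2,960,000×5 + 3,240,000×26 = 24,674,000 + 11,695,500 + 14,800,000 + 84,240,000 = 135,409,500
volume = 730,000 + 339,000 + 2,960,000 + 3,240,000 = 7,269,000 m³
S = 135,409,500 / 7,269,000 = 18.6284 PSU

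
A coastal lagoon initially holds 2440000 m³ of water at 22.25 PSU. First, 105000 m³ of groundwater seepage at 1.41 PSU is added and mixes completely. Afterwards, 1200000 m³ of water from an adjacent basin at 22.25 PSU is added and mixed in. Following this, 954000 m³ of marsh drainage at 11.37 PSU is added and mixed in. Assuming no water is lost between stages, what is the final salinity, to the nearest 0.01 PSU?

19.58 PSU

Weighted by volume,
Initial salt = 2,440,000×22.25 = 54,290,000
After stage 1: salt = 54,290,000 + 105,000×1.41 = 54,438,050; volume = 2,545,000 m³; S = 21.39 PSU
After stage 2: salt = 54,438,050 + 1,200,000×22.25 = 81,138,050; volume = 3,745,000 m³; S = 21.666 PSU
After stage 3: salt = 81,138,050 + 954,000×11.37 = 91,985,030; volume = 4,699,000 m³
S = 91,985,030 / 4,699,000 = 19.5754 PSU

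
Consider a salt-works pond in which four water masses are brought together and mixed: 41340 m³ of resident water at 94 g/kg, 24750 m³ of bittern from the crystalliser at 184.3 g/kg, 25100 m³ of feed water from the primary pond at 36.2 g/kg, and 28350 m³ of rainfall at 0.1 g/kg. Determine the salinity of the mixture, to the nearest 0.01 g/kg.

Salt balance:
salt = 41,340×94 + 24,750×184.3 + 25,100×36.2 + 28,350×0.1 = 3,885,960 + 4,561,425 + 908,620 + 2,835 = 9,358,840
volume = 41,340 + 24,750 + 25,100 + 28,350 = 119,540 m³
S = 9,358,840 / 119,540 = 78.2904 g/kg

78.29 g/kg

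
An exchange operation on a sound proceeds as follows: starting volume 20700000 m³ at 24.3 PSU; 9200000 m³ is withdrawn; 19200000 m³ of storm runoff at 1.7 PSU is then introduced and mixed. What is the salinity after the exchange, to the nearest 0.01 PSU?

10.17 PSU

Remaining after removal: 11,500,000 m³ at 24.3 PSU (salt = 279,450,000)
After addition: salt = 279,450,000 + 19,200,000×1.7 = 312,090,000; volume = 30,700,000 m³
S = 312,090,000 / 30,700,000 = 10.1658 PSU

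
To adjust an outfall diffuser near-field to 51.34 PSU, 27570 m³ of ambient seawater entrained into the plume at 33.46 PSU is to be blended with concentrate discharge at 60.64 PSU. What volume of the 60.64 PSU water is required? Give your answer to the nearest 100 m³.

Salt balance: 27,570×33.46 + V×60.64 = (27,570+V)×51.34
922,492.2 + 60.64V = 1,415,443.8 + 51.34V
492,951.6 = 9.3V
V = 53,005.55 m³

53000 m³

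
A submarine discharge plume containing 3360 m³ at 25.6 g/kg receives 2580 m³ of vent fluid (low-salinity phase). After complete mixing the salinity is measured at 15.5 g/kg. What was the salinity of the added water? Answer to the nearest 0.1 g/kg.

Salt balance: 3,360×25.6 + 2,580×S = 5,940×15.5
86,016 + 2,580·S = 92,070
S = (92,070 − 86,016) / 2,580 = 2.3465 g/kg

2.3 g/kg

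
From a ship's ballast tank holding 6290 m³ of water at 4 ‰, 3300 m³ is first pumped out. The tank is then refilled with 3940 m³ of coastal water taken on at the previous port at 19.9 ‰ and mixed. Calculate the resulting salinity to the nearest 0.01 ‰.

13.04 ‰

Remaining after removal: 2,990 m³ at 4 ‰ (salt = 11,960)
After addition: salt = 11,960 + 3,940×19.9 = 90,366; volume = 6,930 m³
S = 90,366 / 6,930 = 13.0398 ‰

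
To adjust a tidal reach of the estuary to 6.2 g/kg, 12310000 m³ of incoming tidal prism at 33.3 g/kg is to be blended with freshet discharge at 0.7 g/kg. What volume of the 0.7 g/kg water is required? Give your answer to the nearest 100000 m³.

Salt balance: 12,310,000×33.3 + V×0.7 = (12,310,000+V)×6.2
409,923,000 + 0.7V = 76,322,000 + 6.2V
333,601,000 = 5.5V
V = 60,654,727.27 m³

60700000 m³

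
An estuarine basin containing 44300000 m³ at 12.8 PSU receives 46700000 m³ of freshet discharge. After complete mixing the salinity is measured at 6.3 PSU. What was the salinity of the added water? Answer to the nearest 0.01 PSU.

Salt balance: 44,300,000×12.8 + 46,700,000×S = 91,000,000×6.3
567,040,000 + 46,700,000·S = 573,300,000
S = (573,300,000 − 567,040,000) / 46,700,000 = 0.134 PSU

0.13 PSU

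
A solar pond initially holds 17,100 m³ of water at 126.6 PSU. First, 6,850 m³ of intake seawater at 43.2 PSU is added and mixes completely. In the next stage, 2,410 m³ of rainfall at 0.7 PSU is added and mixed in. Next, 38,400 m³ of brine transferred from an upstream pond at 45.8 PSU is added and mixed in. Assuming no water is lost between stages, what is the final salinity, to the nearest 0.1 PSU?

65.2 PSU

Weighted by volume,
Initial salt = 17,100×126.6 = 2,164,860
After stage 1: salt = 2,164,860 + 6,850×43.2 = 2,460,780; volume = 23,950 m³; S = 102.747 PSU
After stage 2: salt = 2,460,780 + 2,410×0.7 = 2,462,467; volume = 26,360 m³; S = 93.417 PSU
After stage 3: salt = 2,462,467 + 38,400×45.8 = 4,221,187; volume = 64,760 m³
S = 4,221,187 / 64,760 = 65.182 PSU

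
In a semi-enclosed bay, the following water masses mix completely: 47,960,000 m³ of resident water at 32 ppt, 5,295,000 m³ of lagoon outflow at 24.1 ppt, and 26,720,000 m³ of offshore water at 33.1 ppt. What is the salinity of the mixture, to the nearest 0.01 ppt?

Total salt / total volume:
salt = 47,960,000×32 + 5,295,000×24.1 + 26,720,000×33.1 = 1,534,720,000 + 127,609,500 + 884,432,000 = 2,546,761,500
volume = 47,960,000 + 5,295,000 + 26,720,000 = 79,975,000 m³
S = 2,546,761,500 / 79,975,000 = 31.8445 ppt

31.84 ppt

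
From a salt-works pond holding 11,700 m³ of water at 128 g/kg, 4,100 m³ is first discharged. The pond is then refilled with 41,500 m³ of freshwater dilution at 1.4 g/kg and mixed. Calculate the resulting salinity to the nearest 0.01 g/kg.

21.00 g/kg

Remaining after removal: 7,600 m³ at 128 g/kg (salt = 972,800)
After addition: salt = 972,800 + 41,500×1.4 = 1,030,900; volume = 49,100 m³
S = 1,030,900 / 49,100 = 20.9959 g/kg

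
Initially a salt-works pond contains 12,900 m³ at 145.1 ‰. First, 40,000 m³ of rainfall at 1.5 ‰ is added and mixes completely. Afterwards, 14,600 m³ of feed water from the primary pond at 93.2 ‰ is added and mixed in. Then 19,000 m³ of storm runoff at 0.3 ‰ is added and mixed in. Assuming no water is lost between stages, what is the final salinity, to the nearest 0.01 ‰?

38.13 ‰

Weighted by volume,
Initial salt = 12,900×145.1 = 1,871,790
After stage 1: salt = 1,871,790 + 40,000×1.5 = 1,931,790; volume = 52,900 m³; S = 36.518 ‰
After stage 2: salt = 1,931,790 + 14,600×93.2 = 3,292,510; volume = 67,500 m³; S = 48.778 ‰
After stage 3: salt = 3,292,510 + 19,000×0.3 = 3,298,210; volume = 86,500 m³
S = 3,298,210 / 86,500 = 38.1296 ‰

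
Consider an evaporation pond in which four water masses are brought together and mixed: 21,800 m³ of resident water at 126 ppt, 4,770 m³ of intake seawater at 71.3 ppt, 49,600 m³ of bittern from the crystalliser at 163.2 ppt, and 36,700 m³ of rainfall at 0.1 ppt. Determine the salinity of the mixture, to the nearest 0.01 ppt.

99.10 ppt

Total salt / total volume:
salt = 21,800×126 + 4,770×71.3 + 49,600×163.2 + 36,700×0.1 = 2,746,800 + 340,101 + 8,094,720 + 3,670 = 11,185,291
volume = 21,800 + 4,770 + 49,600 + 36,700 = 112,870 m³
S = 11,185,291 / 112,870 = 99.0989 ppt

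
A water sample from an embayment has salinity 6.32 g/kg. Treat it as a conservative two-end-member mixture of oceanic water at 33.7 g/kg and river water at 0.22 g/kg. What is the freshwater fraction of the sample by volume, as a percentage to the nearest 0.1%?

Let f be the freshwater fraction. Salt balance per unit volume:
f×0.22 + (1−f)×33.7 = 6.32
f = (33.7 − 6.32) / (33.7 − 0.22) = 27.38/33.48 = 0.8178

81.8%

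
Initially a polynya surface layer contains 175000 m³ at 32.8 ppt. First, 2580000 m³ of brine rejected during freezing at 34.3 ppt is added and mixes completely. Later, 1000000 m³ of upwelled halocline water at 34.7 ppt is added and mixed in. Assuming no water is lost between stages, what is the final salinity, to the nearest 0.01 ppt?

Weighted by volume,
Initial salt = 175,000×32.8 = 5,740,000
After stage 1: salt = 5,740,000 + 2,580,000×34.3 = 94,234,000; volume = 2,755,000 m³; S = 34.205 ppt
After stage 2: salt = 94,234,000 + 1,000,000×34.7 = 128,934,000; volume = 3,755,000 m³
S = 128,934,000 / 3,755,000 = 34.3366 ppt

34.34 ppt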